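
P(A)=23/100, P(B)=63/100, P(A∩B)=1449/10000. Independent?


P(A)×P(B) = 1449/10000
P(A∩B) = 1449/10000
Equal ✓ → Independent

Yes, independent


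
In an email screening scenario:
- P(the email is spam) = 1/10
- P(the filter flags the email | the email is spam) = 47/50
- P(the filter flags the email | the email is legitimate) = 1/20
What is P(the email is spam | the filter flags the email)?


Using Bayes' theorem:
P(A|B) = P(B|A)·P(A) / P(B)

P(the filter flags the email) = 47/50 × 1/10 + 1/20 × 9/10
= 47/500 + 9/200 = 139/1000

P(the email is spam|the filter flags the email) = (47/500) / (139/1000) = 94/139

P(the email is spam|the filter flags the email) = 94/139 ≈ 67.63%


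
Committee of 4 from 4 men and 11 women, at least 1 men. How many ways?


Count by #men:
  1M,3W: C(4,1)×C(11,3)=660
  2M,2W: C(4,2)×C(11,2)=330
  3M,1W: C(4,3)×C(11,1)=44
  4M,0W: C(4,4)×C(11,0)=1
Total = 1035

1035


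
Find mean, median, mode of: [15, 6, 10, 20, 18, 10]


Sorted: [6, 10, 10, 15, 18, 20]
Mean = 79/6
Median = 25/2
Freq: {15: 1, 6: 1, 10: 2, 20: 1, 18: 1}
Mode: [10]

Mean=79/6, Median=25/2, Mode=10


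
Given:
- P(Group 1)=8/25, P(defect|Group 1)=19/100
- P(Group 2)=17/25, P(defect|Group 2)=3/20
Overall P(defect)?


P(B) = Σ P(B|Aᵢ)×P(Aᵢ)
  19/100×8/25 = 38/625
  3/20×17/25 = 51/500
Sum = 407/2500

P(defect) = 407/2500 ≈ 16.28%


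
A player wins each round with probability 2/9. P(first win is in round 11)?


Geometric: P(X=11) = (1-p)^(k-1)×p = (7/9)^10×2/9 = 564950498/31381059609

P(X=11) = 564950498/31381059609 ≈ 1.80%


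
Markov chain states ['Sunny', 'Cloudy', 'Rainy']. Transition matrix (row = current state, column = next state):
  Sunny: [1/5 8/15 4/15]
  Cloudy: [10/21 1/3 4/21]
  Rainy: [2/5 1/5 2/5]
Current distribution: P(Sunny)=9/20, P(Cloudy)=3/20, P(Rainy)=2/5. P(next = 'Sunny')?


P(next=Sunny) = Σᵢ P(now=i)×P(i→Sunny)
= 9/20×1/5 + 3/20×10/21 + 2/5×2/5
= 9/100 + 1/14 + 4/25 = 9/28

P = 9/28 ≈ 0.3214


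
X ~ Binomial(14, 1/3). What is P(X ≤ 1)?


P(X ≤ 1) = Σ P(X=i) for i=0..1
P(X=0) = 16384/4782969
P(X=1) = 114688/4782969
Sum = 131072/4782969

P(X ≤ 1) = 131072/4782969 ≈ 2.74%


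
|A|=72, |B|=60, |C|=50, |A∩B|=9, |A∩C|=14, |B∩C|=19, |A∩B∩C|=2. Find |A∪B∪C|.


|A∪B∪C| = 72+60+50-9-14-19+2 = 142

|A∪B∪C| = 142


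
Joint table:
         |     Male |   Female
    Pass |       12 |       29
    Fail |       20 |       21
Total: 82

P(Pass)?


P(Pass) = (12+29)/82 = 41/82 = 1/2

P(Pass) = 1/2 ≈ 50.00%


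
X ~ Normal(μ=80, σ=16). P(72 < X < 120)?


z₁=(72-80)/16=-0.5, z₂=(120-80)/16=2.5
P = Φ(2.5) - Φ(-0.5) = 0.993790 - 0.308538 = 0.685252 ≈ 0.6853

P(72 < X < 120) ≈ 0.6853


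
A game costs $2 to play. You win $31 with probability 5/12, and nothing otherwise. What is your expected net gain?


E[gain] = (31-2)×5/12 + (-2)×7/12
= 145/12 - 7/6 = 131/12

Expected net gain = $131/12 ≈ $10.92


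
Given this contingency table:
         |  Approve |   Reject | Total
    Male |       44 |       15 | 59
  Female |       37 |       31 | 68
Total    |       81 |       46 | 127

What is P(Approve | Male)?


P(Approve | Male) = 44/(44+15) = 44/59

P(Approve|Male) = 44/59 ≈ 74.58%


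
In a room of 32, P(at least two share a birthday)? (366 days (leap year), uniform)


P(all different) = Π(366-i)/366 for i=0..31
= 0.247626
P(match) = 1 - 0.247626 = 0.752374

P ≈ 0.7524 ≈ 75.24%


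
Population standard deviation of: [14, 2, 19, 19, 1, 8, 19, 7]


Mean = 89/8
  (14-89/8)²=529/64
  (2-89/8)²=5329/64
  (19-89/8)²=3969/64
  (19-89/8)²=3969/64
  (1-89/8)²=6561/64
  (8-89/8)²=625/64
  (19-89/8)²=3969/64
  (7-89/8)²=1089/64
Σ(x-μ)² = 3255/8
σ² = (3255/8)/8 = 3255/64

σ = √(3255/64) ≈ 7.1316


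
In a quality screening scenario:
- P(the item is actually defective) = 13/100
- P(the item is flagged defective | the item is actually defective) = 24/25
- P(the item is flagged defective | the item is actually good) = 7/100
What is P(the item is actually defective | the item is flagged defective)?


Using Bayes' theorem:
P(A|B) = P(B|A)·P(A) / P(B)

P(the item is flagged defective) = 24/25 × 13/100 + 7/100 × 87/100
= 78/625 + 609/10000 = 1857/10000

P(the item is actually defective|the item is flagged defective) = (78/625) / (1857/10000) = 416/619

P(the item is actually defective|the item is flagged defective) = 416/619 ≈ 67.21%


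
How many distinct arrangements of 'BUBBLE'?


Letters: 6, freq: {'B': 3, 'U': 1, 'L': 1, 'E': 1}
6!/(3!×1!×1!×1!) = 720/6 = 120

120


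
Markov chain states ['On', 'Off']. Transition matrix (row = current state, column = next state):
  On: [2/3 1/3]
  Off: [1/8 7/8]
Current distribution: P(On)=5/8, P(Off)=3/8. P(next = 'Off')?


P(next=Off) = Σᵢ P(now=i)×P(i→Off)
= 5/8×1/3 + 3/8×7/8
= 5/24 + 21/64 = 103/192

P = 103/192 ≈ 0.5365


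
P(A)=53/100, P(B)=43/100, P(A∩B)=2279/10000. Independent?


P(A)×P(B) = 2279/10000
P(A∩B) = 2279/10000
Equal ✓ → Independent

Yes, independent


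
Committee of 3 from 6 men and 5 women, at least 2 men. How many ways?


Count by #men:
  2M,1W: C(6,2)×C(5,1)=75
  3M,0W: C(6,3)×C(5,0)=20
Total = 95

95


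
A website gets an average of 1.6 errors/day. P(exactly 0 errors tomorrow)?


Poisson(λ=1.6): P(X=0) = e^(-λ)×λ^k/k!
= e^(-1.6) × 1.6^0 / 0!
≈ 0.201896518 × 1 / 1 ≈ 0.201897

P(X=0) ≈ 0.201897 ≈ 20.19%


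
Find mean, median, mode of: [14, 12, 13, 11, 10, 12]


Sorted: [10, 11, 12, 12, 13, 14]
Mean = 72/6 = 12
Median = 12
Freq: {14: 1, 12: 2, 13: 1, 11: 1, 10: 1}
Mode: [12]

Mean=12, Median=12, Mode=12


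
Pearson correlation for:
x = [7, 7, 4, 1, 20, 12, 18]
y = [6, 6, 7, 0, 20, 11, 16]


n=7, Σx=69, Σy=66, Σxy=932, Σx²=983, Σy²=898
r = (7×932 - 69×66)/√((7×983 - 69²)(7×898 - 66²))
= 1970/√(2120×1930) = 1970/√4091600 ≈ 1970/2022.7704 ≈ 0.9739

r ≈ 0.9739


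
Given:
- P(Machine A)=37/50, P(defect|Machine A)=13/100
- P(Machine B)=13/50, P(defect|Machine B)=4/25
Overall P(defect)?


P(B) = Σ P(B|Aᵢ)×P(Aᵢ)
  13/100×37/50 = 481/5000
  4/25×13/50 = 26/625
Sum = 689/5000

P(defect) = 689/5000 ≈ 13.78%


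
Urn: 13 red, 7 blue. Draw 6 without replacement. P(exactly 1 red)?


Hypergeometric: C(13,1)×C(7,5)/C(20,6)
= 13×21/38760 = 91/12920

P(X=1) = 91/12920 ≈ 0.70%


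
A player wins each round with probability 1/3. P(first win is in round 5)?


Geometric: P(X=5) = (1-p)^(k-1)×p = (2/3)^4×1/3 = 16/243

P(X=5) = 16/243 ≈ 6.58%


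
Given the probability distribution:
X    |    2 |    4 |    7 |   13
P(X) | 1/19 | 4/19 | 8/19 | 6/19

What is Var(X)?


E[X] = 8
E[X²] = 1474/19
Var(X) = E[X²] - (E[X])² = 1474/19 - 64 = 258/19

Var(X) = 258/19 ≈ 13.5789


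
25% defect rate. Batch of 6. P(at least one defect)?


P(all good) = (3/4)^6 = 729/4096
P(≥1 defect) = 3367/4096

P = 3367/4096 ≈ 82.20%


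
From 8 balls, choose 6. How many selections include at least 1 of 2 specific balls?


Complement: C(8,6) - C(6,6) = 28 - 1 = 27

27


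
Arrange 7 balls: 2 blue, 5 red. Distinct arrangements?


7!/(2!×5!) = 21

21


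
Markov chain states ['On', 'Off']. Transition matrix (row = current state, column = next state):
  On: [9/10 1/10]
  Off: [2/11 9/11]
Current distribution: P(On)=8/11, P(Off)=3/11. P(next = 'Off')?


P(next=Off) = Σᵢ P(now=i)×P(i→Off)
= 8/11×1/10 + 3/11×9/11
= 4/55 + 27/121 = 179/605

P = 179/605 ≈ 0.2959


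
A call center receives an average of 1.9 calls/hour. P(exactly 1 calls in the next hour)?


Poisson(λ=1.9): P(X=1) = e^(-λ)×λ^k/k!
= e^(-1.9) × 1.9^1 / 1!
≈ 0.1495686192 × 1.9 / 1 ≈ 0.284180

P(X=1) ≈ 0.284180 ≈ 28.42%


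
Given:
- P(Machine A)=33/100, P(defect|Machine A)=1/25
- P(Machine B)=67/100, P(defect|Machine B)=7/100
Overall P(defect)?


P(B) = Σ P(B|Aᵢ)×P(Aᵢ)
  1/25×33/100 = 33/2500
  7/100×67/100 = 469/10000
Sum = 601/10000

P(defect) = 601/10000 ≈ 6.01%


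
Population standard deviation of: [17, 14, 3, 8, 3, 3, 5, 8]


Mean = 61/8
  (17-61/8)²=5625/64
  (14-61/8)²=2601/64
  (3-61/8)²=1369/64
  (8-61/8)²=9/64
  (3-61/8)²=1369/64
  (3-61/8)²=1369/64
  (5-61/8)²=441/64
  (8-61/8)²=9/64
Σ(x-μ)² = 1599/8
σ² = (1599/8)/8 = 1599/64

σ = √(1599/64) ≈ 4.9984


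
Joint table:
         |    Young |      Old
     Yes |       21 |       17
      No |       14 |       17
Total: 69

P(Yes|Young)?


P(Yes|Young) = 21/(21+14) = 21/35 = 3/5

P = 3/5 ≈ 60.00%


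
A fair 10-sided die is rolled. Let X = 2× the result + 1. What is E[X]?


E[die] = (1+10)/2 = 11/2
E[X] = 2×11/2 + 1 = 12

E[X] = 12


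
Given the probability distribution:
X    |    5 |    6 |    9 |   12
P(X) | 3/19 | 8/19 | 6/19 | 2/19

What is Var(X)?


E[X] = 141/19
E[X²] = 1137/19
Var(X) = E[X²] - (E[X])² = 1137/19 - 19881/361 = 1722/361

Var(X) = 1722/361 ≈ 4.7701


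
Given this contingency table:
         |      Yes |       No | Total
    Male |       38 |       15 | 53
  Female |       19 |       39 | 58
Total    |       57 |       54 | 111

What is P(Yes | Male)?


P(Yes | Male) = 38/(38+15) = 38/53

P(Yes|Male) = 38/53 ≈ 71.70%


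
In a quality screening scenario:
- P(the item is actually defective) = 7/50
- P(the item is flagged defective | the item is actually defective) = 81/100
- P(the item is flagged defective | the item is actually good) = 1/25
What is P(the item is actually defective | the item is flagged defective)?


Using Bayes' theorem:
P(A|B) = P(B|A)·P(A) / P(B)

P(the item is flagged defective) = 81/100 × 7/50 + 1/25 × 43/50
= 567/5000 + 43/1250 = 739/5000

P(the item is actually defective|the item is flagged defective) = (567/5000) / (739/5000) = 567/739

P(the item is actually defective|the item is flagged defective) = 567/739 ≈ 76.73%


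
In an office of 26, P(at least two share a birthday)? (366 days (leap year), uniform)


P(all different) = Π(366-i)/366 for i=0..25
= 0.402786
P(match) = 1 - 0.402786 = 0.597214

P ≈ 0.5972 ≈ 59.72%


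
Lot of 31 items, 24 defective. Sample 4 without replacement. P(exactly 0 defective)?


Hypergeometric: C(24,0)×C(7,4)/C(31,4)
= 1×35/31465 = 1/899

P(X=0) = 1/899 ≈ 0.11%


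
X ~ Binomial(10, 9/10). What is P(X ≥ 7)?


P(X ≥ 7) = Σ P(X=i) for i=7..10
P(X=7) = 14348907/250000000
P(X=8) = 387420489/2000000000
P(X=9) = 387420489/1000000000
P(X=10) = 3486784401/10000000000
Sum = 617003001/625000000

P(X ≥ 7) = 617003001/625000000 ≈ 98.72%


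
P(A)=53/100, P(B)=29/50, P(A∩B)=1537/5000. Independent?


P(A)×P(B) = 1537/5000
P(A∩B) = 1537/5000
Equal ✓ → Independent

Yes, independent


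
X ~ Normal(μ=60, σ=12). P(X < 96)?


z = (96-60)/12 = 3.0
P(Z < 3.0) = 0.9987

P(X < 96) ≈ 0.9987


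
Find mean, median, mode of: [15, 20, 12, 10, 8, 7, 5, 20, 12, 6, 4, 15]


Sorted: [4, 5, 6, 7, 8, 10, 12, 12, 15, 15, 20, 20]
Mean = 134/12 = 67/6
Median = 11
Freq: {15: 2, 20: 2, 12: 2, 10: 1, 8: 1, 7: 1, 5: 1, 6: 1, 4: 1}
Mode: [12, 15, 20]

Mean=67/6, Median=11, Mode=[12, 15, 20]


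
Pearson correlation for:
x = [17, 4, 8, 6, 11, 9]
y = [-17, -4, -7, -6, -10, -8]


n=6, Σx=55, Σy=-52, Σxy=-579, Σx²=607, Σy²=554
r = (6×(-579) - 55×(-52))/√((6×607 - 55²)(6×554 - (-52)²))
= -614/√(617×620) = -614/√382540 ≈ -614/618.4982 ≈ -0.9927

r ≈ -0.9927


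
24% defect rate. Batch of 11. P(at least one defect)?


P(all good) = (19/25)^11 = 116490258898219/2384185791015625
P(≥1 defect) = 2267695532117406/2384185791015625

P = 2267695532117406/2384185791015625 ≈ 95.11%


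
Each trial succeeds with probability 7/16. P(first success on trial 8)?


Geometric: P(X=8) = (1-p)^(k-1)×p = (9/16)^7×7/16 = 33480783/4294967296

P(X=8) = 33480783/4294967296 ≈ 0.78%


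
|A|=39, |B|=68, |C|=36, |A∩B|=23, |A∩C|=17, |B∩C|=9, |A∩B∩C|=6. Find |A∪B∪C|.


|A∪B∪C| = 39+68+36-23-17-9+6 = 100

|A∪B∪C| = 100


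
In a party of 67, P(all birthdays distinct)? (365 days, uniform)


P(all different) = Π(365-i)/365 for i=0..66
= (365/365)×(364/365)×...×(299/365)
= 0.001560

P ≈ 0.0016 ≈ 0.16%


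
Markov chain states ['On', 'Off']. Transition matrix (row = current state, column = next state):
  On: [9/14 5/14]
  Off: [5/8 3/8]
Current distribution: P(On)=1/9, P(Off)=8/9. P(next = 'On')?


P(next=On) = Σᵢ P(now=i)×P(i→On)
= 1/9×9/14 + 8/9×5/8
= 1/14 + 5/9 = 79/126

P = 79/126 ≈ 0.6270


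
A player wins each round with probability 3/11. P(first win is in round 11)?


Geometric: P(X=11) = (1-p)^(k-1)×p = (8/11)^10×3/11 = 3221225472/285311670611

P(X=11) = 3221225472/285311670611 ≈ 1.13%


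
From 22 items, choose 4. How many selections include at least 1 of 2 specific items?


Complement: C(22,4) - C(20,4) = 7315 - 4845 = 2470

2470


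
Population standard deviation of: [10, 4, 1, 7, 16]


Mean = 38/5
  (10-38/5)²=144/25
  (4-38/5)²=324/25
  (1-38/5)²=1089/25
  (7-38/5)²=9/25
  (16-38/5)²=1764/25
Σ(x-μ)² = 666/5
σ² = (666/5)/5 = 666/25

σ = √(666/25) ≈ 5.1614


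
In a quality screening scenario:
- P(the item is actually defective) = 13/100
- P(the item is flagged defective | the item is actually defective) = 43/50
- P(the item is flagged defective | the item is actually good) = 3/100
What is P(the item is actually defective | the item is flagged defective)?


Using Bayes' theorem:
P(A|B) = P(B|A)·P(A) / P(B)

P(the item is flagged defective) = 43/50 × 13/100 + 3/100 × 87/100
= 559/5000 + 261/10000 = 1379/10000

P(the item is actually defective|the item is flagged defective) = (559/5000) / (1379/10000) = 1118/1379

P(the item is actually defective|the item is flagged defective) = 1118/1379 ≈ 81.07%


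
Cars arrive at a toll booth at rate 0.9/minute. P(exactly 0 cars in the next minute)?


Poisson(λ=0.9): P(X=0) = e^(-λ)×λ^k/k!
= e^(-0.9) × 0.9^0 / 0!
≈ 0.4065696597 × 1 / 1 ≈ 0.406570

P(X=0) ≈ 0.406570 ≈ 40.66%


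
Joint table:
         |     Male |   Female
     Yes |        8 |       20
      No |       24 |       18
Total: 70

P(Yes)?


P(Yes) = (8+20)/70 = 28/70 = 2/5

P(Yes) = 2/5 ≈ 40.00%


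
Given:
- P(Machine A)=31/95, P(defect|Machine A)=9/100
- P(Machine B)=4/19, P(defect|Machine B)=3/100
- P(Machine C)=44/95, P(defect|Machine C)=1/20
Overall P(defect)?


P(B) = Σ P(B|Aᵢ)×P(Aᵢ)
  9/100×31/95 = 279/9500
  3/100×4/19 = 3/475
  1/20×44/95 = 11/475
Sum = 559/9500

P(defect) = 559/9500 ≈ 5.88%


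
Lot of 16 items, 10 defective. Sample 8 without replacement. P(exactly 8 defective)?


Hypergeometric: C(10,8)×C(6,0)/C(16,8)
= 45×1/12870 = 1/286

P(X=8) = 1/286 ≈ 0.35%


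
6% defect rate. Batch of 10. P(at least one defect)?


P(all good) = (47/50)^10 = 52599132235830049/97656250000000000
P(≥1 defect) = 45057117764169951/97656250000000000

P = 45057117764169951/97656250000000000 ≈ 46.14%


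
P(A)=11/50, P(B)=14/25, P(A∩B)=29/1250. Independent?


P(A)×P(B) = 77/625
P(A∩B) = 29/1250
Not equal → NOT independent

No, not independent


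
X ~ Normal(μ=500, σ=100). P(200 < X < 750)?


z₁=(200-500)/100=-3.0, z₂=(750-500)/100=2.5
P = Φ(2.5) - Φ(-3.0) = 0.993790 - 0.001350 = 0.992440 ≈ 0.9924

P(200 < X < 750) ≈ 0.9924


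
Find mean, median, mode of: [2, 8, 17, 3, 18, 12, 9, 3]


Sorted: [2, 3, 3, 8, 9, 12, 17, 18]
Mean = 72/8 = 9
Median = 17/2
Freq: {2: 1, 8: 1, 17: 1, 3: 2, 18: 1, 12: 1, 9: 1}
Mode: [3]

Mean=9, Median=17/2, Mode=3


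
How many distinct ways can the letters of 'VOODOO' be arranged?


Letters: 6, freq: {'V': 1, 'O': 4, 'D': 1}
6!/(1!×4!×1!) = 720/24 = 30

30


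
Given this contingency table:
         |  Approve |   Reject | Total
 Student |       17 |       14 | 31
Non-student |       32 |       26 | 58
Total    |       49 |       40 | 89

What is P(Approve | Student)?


P(Approve | Student) = 17/(17+14) = 17/31

P(Approve|Student) = 17/31 ≈ 54.84%


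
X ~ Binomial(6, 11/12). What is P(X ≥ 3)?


P(X ≥ 3) = Σ P(X=i) for i=3..6
P(X=3) = 6655/746496
P(X=4) = 73205/995328
P(X=5) = 161051/497664
P(X=6) = 1771561/2985984
Sum = 1492051/1492992

P(X ≥ 3) = 1492051/1492992 ≈ 99.94%


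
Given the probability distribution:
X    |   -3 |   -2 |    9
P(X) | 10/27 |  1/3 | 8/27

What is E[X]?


E[X] = Σ x·P(X=x)
= (-3)×(10/27) + (-2)×(1/3) + (9)×(8/27)
= 8/9

E[X] = 8/9


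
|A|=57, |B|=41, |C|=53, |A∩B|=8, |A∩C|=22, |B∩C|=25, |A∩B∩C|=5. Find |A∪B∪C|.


|A∪B∪C| = 57+41+53-8-22-25+5 = 101

|A∪B∪C| = 101


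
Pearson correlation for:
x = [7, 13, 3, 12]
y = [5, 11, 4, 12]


n=4, Σx=35, Σy=32, Σxy=334, Σx²=371, Σy²=306
r = (4×334 - 35×32)/√((4×371 - 35²)(4×306 - 32²))
= 216/√(259×200) = 216/√51800 ≈ 216/227.5961 ≈ 0.9490

r ≈ 0.9490


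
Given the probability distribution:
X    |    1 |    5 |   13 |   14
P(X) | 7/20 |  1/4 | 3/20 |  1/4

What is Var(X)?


E[X] = 141/20
E[X²] = 1619/20
Var(X) = E[X²] - (E[X])² = 1619/20 - 19881/400 = 12499/400

Var(X) = 12499/400 ≈ 31.2475


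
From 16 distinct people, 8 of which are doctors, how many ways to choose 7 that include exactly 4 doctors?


Choose 4 of the 8 doctors and 3 of the other 8 people:
C(8,4)×C(8,3) = 70×56 = 3920

3920


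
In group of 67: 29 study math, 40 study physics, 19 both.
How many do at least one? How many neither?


|A∪B| = 29+40-19 = 50
Neither = 67-50 = 17

At least one: 50; Neither: 17


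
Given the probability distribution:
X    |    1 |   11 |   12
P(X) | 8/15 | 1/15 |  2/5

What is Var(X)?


E[X] = 91/15
E[X²] = 331/5
Var(X) = E[X²] - (E[X])² = 331/5 - 8281/225 = 6614/225

Var(X) = 6614/225 ≈ 29.3956


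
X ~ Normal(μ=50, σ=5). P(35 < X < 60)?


z₁=(35-50)/5=-3.0, z₂=(60-50)/5=2.0
P = Φ(2.0) - Φ(-3.0) = 0.977250 - 0.001350 = 0.975900 ≈ 0.9759

P(35 < X < 60) ≈ 0.9759


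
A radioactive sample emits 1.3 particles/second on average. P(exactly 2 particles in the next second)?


Poisson(λ=1.3): P(X=2) = e^(-λ)×λ^k/k!
= e^(-1.3) × 1.3^2 / 2!
≈ 0.272531793 × 1.69 / 2 ≈ 0.230289

P(X=2) ≈ 0.230289 ≈ 23.03%


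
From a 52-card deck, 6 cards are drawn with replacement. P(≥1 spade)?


P(not a spade) = 39/52 = 3/4
P(none in 6 draws) = (3/4)^6 = 729/4096
P(≥1 spade) = 1 - 729/4096 = 3367/4096

P = 3367/4096 ≈ 82.20%


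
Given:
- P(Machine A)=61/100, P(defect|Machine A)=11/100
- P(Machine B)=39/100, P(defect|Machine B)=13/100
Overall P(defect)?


P(B) = Σ P(B|Aᵢ)×P(Aᵢ)
  11/100×61/100 = 671/10000
  13/100×39/100 = 507/10000
Sum = 589/5000

P(defect) = 589/5000 ≈ 11.78%


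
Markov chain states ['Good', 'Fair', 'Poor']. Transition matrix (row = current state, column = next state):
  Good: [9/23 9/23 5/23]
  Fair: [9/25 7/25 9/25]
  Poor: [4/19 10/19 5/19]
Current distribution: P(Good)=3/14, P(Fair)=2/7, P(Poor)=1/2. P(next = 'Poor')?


P(next=Poor) = Σᵢ P(now=i)×P(i→Poor)
= 3/14×5/23 + 2/7×9/25 + 1/2×5/19
= 15/322 + 18/175 + 5/38 = 21491/76475

P = 21491/76475 ≈ 0.2810


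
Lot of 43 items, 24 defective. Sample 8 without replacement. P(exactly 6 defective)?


Hypergeometric: C(24,6)×C(19,2)/C(43,8)
= 134596×171/145008513 = 134596/848003

P(X=6) = 134596/848003 ≈ 15.87%


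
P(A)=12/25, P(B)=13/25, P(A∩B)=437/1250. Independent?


P(A)×P(B) = 156/625
P(A∩B) = 437/1250
Not equal → NOT independent

No, not independent


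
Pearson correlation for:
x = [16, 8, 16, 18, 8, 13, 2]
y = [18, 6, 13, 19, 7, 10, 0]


n=7, Σx=81, Σy=73, Σxy=1072, Σx²=1137, Σy²=1039
r = (7×1072 - 81×73)/√((7×1137 - 81²)(7×1039 - 73²))
= 1591/√(1398×1944) = 1591/√2717712 ≈ 1591/1648.5485 ≈ 0.9651

r ≈ 0.9651


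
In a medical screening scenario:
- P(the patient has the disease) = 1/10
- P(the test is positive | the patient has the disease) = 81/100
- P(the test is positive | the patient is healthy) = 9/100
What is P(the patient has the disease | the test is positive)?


Using Bayes' theorem:
P(A|B) = P(B|A)·P(A) / P(B)

P(the test is positive) = 81/100 × 1/10 + 9/100 × 9/10
= 81/1000 + 81/1000 = 81/500

P(the patient has the disease|the test is positive) = (81/1000) / (81/500) = 1/2

P(the patient has the disease|the test is positive) = 1/2 ≈ 50.00%


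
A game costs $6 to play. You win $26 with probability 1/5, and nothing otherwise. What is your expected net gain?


E[gain] = (26-6)×1/5 + (-6)×4/5
= 4 - 24/5 = -4/5

Expected net gain = $-4/5 ≈ $-0.80


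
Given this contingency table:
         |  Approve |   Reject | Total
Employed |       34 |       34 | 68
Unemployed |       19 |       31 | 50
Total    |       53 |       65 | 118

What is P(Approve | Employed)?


P(Approve | Employed) = 34/(34+34) = 34/68 = 1/2

P(Approve|Employed) = 1/2 ≈ 50.00%


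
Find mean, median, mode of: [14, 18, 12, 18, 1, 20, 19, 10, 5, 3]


Sorted: [1, 3, 5, 10, 12, 14, 18, 18, 19, 20]
Mean = 120/10 = 12
Median = 13
Freq: {14: 1, 18: 2, 12: 1, 1: 1, 20: 1, 19: 1, 10: 1, 5: 1, 3: 1}
Mode: [18]

Mean=12, Median=13, Mode=18


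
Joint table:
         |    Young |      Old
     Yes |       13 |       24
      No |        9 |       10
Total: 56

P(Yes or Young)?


P(Yes∨Young) = P(Yes) + P(Young) - P(Yes∧Young)
= (37 + 22 - 13)/56 = 46/56 = 23/28

P = 23/28 ≈ 82.14%


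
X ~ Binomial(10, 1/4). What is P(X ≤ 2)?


P(X ≤ 2) = Σ P(X=i) for i=0..2
P(X=0) = 59049/1048576
P(X=1) = 98415/524288
P(X=2) = 295245/1048576
Sum = 137781/262144

P(X ≤ 2) = 137781/262144 ≈ 52.56%


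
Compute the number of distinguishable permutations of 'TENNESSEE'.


Letters: 9, freq: {'T': 1, 'E': 4, 'N': 2, 'S': 2}
9!/(1!×4!×2!×2!) = 362880/96 = 3780

3780


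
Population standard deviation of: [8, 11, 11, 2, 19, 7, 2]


Mean = 60/7
  (8-60/7)²=16/49
  (11-60/7)²=289/49
  (11-60/7)²=289/49
  (2-60/7)²=2116/49
  (19-60/7)²=5329/49
  (7-60/7)²=121/49
  (2-60/7)²=2116/49
Σ(x-μ)² = 1468/7
σ² = (1468/7)/7 = 1468/49

σ = √(1468/49) ≈ 5.4735


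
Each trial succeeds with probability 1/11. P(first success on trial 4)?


Geometric: P(X=4) = (1-p)^(k-1)×p = (10/11)^3×1/11 = 1000/14641

P(X=4) = 1000/14641 ≈ 6.83%


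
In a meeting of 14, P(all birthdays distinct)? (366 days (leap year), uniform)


P(all different) = Π(366-i)/366 for i=0..13
= (366/366)×(365/366)×...×(353/366)
= 0.777440

P ≈ 0.7774 ≈ 77.74%


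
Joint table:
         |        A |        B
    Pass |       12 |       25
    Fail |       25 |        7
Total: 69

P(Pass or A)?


P(Pass∨A) = P(Pass) + P(A) - P(Pass∧A)
= (37 + 37 - 12)/69 = 62/69

P = 62/69 ≈ 89.86%


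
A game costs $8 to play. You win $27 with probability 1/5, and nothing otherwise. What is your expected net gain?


E[gain] = (27-8)×1/5 + (-8)×4/5
= 19/5 - 32/5 = -13/5

Expected net gain = $-13/5 ≈ $-2.60


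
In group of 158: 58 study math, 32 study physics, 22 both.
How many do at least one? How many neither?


|A∪B| = 58+32-22 = 68
Neither = 158-68 = 90

At least one: 68; Neither: 90


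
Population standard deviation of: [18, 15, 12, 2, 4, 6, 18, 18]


Mean = 93/8
  (18-93/8)²=2601/64
  (15-93/8)²=729/64
  (12-93/8)²=9/64
  (2-93/8)²=5929/64
  (4-93/8)²=3721/64
  (6-93/8)²=2025/64
  (18-93/8)²=2601/64
  (18-93/8)²=2601/64
Σ(x-μ)² = 2527/8
σ² = (2527/8)/8 = 2527/64

σ = √(2527/64) ≈ 6.2837


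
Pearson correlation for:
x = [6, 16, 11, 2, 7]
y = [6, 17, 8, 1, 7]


n=5, Σx=42, Σy=39, Σxy=447, Σx²=466, Σy²=439
r = (5×447 - 42×39)/√((5×466 - 42²)(5×439 - 39²))
= 597/√(566×674) = 597/√381484 ≈ 597/617.6439 ≈ 0.9666

r ≈ 0.9666


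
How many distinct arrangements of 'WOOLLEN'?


Letters: 7, freq: {'W': 1, 'O': 2, 'L': 2, 'E': 1, 'N': 1}
7!/(1!×2!×2!×1!×1!) = 5040/4 = 1260

1260


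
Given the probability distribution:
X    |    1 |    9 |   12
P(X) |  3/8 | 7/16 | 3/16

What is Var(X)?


E[X] = 105/16
E[X²] = 1005/16
Var(X) = E[X²] - (E[X])² = 1005/16 - 11025/256 = 5055/256

Var(X) = 5055/256 ≈ 19.7461


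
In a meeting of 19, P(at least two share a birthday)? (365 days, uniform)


P(all different) = Π(365-i)/365 for i=0..18
= 0.620881
P(match) = 1 - 0.620881 = 0.379119

P ≈ 0.3791 ≈ 37.91%


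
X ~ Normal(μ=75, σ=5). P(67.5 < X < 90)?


z₁=(67.5-75)/5=-1.5, z₂=(90-75)/5=3.0
P = Φ(3.0) - Φ(-1.5) = 0.998650 - 0.066807 = 0.931843 ≈ 0.9318

P(67.5 < X < 90) ≈ 0.9318


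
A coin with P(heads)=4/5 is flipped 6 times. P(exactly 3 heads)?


Binomial: P(X=3) = C(6,3)×p^3×(1-p)^3
= 20 × 64/125 × 1/125 = 256/3125

P(X=3) = 256/3125 ≈ 8.19%


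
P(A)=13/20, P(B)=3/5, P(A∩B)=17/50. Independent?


P(A)×P(B) = 39/100
P(A∩B) = 17/50
Not equal → NOT independent

No, not independent


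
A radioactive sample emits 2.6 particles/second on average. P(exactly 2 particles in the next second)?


Poisson(λ=2.6): P(X=2) = e^(-λ)×λ^k/k!
= e^(-2.6) × 2.6^2 / 2!
≈ 0.07427357821 × 6.76 / 2 ≈ 0.251045

P(X=2) ≈ 0.251045 ≈ 25.10%


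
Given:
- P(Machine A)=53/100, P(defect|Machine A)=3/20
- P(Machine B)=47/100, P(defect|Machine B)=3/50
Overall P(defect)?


P(B) = Σ P(B|Aᵢ)×P(Aᵢ)
  3/20×53/100 = 159/2000
  3/50×47/100 = 141/5000
Sum = 1077/10000

P(defect) = 1077/10000 ≈ 10.77%


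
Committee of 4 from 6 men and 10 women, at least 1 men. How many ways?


Count by #men:
  1M,3W: C(6,1)×C(10,3)=720
  2M,2W: C(6,2)×C(10,2)=675
  3M,1W: C(6,3)×C(10,1)=200
  4M,0W: C(6,4)×C(10,0)=15
Total = 1610

1610


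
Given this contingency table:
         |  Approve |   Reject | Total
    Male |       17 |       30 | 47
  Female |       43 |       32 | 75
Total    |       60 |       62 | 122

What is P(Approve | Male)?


P(Approve | Male) = 17/(17+30) = 17/47

P(Approve|Male) = 17/47 ≈ 36.17%


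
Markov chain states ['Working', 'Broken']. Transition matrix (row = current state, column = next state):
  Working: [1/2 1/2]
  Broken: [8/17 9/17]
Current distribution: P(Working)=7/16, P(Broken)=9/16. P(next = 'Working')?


P(next=Working) = Σᵢ P(now=i)×P(i→Working)
= 7/16×1/2 + 9/16×8/17
= 7/32 + 9/34 = 263/544

P = 263/544 ≈ 0.4835


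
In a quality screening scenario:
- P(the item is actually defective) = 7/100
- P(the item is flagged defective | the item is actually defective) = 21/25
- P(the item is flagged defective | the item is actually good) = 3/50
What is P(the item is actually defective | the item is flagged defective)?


Using Bayes' theorem:
P(A|B) = P(B|A)·P(A) / P(B)

P(the item is flagged defective) = 21/25 × 7/100 + 3/50 × 93/100
= 147/2500 + 279/5000 = 573/5000

P(the item is actually defective|the item is flagged defective) = (147/2500) / (573/5000) = 98/191

P(the item is actually defective|the item is flagged defective) = 98/191 ≈ 51.31%


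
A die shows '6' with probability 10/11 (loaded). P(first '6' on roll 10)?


Geometric: P(X=10) = (1-p)^(k-1)×p = (1/11)^9×10/11 = 10/25937424601

P(X=10) = 10/25937424601 ≈ 0.00%


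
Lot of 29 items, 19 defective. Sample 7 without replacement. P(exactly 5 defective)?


Hypergeometric: C(19,5)×C(10,2)/C(29,7)
= 11628×45/1560780 = 2907/8671

P(X=5) = 2907/8671 ≈ 33.53%


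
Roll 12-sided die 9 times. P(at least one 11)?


P(no 11)^9 = (11/12)^9 = 2357947691/5159780352
P(≥1) = 1 - 2357947691/5159780352 = 2801832661/5159780352

P = 2801832661/5159780352 ≈ 54.30%


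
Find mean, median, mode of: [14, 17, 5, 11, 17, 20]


Sorted: [5, 11, 14, 17, 17, 20]
Mean = 84/6 = 14
Median = 31/2
Freq: {14: 1, 17: 2, 5: 1, 11: 1, 20: 1}
Mode: [17]

Mean=14, Median=31/2, Mode=17


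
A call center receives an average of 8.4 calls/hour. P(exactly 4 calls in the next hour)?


Poisson(λ=8.4): P(X=4) = e^(-λ)×λ^k/k!
= e^(-8.4) × 8.4^4 / 4!
≈ 0.0002248673242 × 4978.7136 / 24 ≈ 0.046648

P(X=4) ≈ 0.046648 ≈ 4.66%


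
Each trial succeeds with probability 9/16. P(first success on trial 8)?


Geometric: P(X=8) = (1-p)^(k-1)×p = (7/16)^7×9/16 = 7411887/4294967296

P(X=8) = 7411887/4294967296 ≈ 0.17%


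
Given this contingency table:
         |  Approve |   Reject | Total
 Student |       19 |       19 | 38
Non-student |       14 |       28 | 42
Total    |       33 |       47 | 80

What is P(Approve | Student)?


P(Approve | Student) = 19/(19+19) = 19/38 = 1/2

P(Approve|Student) = 1/2 ≈ 50.00%


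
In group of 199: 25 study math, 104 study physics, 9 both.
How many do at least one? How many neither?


|A∪B| = 25+104-9 = 120
Neither = 199-120 = 79

At least one: 120; Neither: 79


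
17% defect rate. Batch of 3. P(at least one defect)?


P(all good) = (83/100)^3 = 571787/1000000
P(≥1 defect) = 428213/1000000

P = 428213/1000000 ≈ 42.82%


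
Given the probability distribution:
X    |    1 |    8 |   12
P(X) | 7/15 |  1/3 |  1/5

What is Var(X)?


E[X] = 83/15
E[X²] = 253/5
Var(X) = E[X²] - (E[X])² = 253/5 - 6889/225 = 4496/225

Var(X) = 4496/225 ≈ 19.9822


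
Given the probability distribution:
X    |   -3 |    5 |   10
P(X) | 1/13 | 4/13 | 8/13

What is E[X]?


E[X] = Σ x·P(X=x)
= (-3)×(1/13) + (5)×(4/13) + (10)×(8/13)
= 97/13

E[X] = 97/13


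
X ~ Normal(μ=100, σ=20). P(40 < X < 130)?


z₁=(40-100)/20=-3.0, z₂=(130-100)/20=1.5
P = Φ(1.5) - Φ(-3.0) = 0.933193 - 0.001350 = 0.931843 ≈ 0.9318

P(40 < X < 130) ≈ 0.9318


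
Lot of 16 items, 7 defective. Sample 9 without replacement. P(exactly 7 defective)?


Hypergeometric: C(7,7)×C(9,2)/C(16,9)
= 1×36/11440 = 9/2860

P(X=7) = 9/2860 ≈ 0.31%


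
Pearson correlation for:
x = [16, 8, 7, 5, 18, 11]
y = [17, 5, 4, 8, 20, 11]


n=6, Σx=65, Σy=65, Σxy=861, Σx²=839, Σy²=915
r = (6×861 - 65×65)/√((6×839 - 65²)(6×915 - 65²))
= 941/√(809×1265) = 941/√1023385 ≈ 941/1011.6249 ≈ 0.9302

r ≈ 0.9302


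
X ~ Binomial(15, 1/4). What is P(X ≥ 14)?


P(X ≥ 14) = Σ P(X=i) for i=14..15
P(X=14) = 45/1073741824
P(X=15) = 1/1073741824
Sum = 23/536870912

P(X ≥ 14) = 23/536870912 ≈ 0.00%


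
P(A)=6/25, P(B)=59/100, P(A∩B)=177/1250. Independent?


P(A)×P(B) = 177/1250
P(A∩B) = 177/1250
Equal ✓ → Independent

Yes, independent


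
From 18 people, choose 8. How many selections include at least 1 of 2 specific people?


Complement: C(18,8) - C(16,8) = 43758 - 12870 = 30888

30888


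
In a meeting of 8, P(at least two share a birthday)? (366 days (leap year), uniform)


P(all different) = Π(366-i)/366 for i=0..7
= 0.925861
P(match) = 1 - 0.925861 = 0.074139

P ≈ 0.0741 ≈ 7.41%


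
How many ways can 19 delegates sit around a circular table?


Circular arrangements of 19 distinct objects: fix one position to break rotational symmetry.
(n-1)! = 18! = 6402373705728000

6402373705728000


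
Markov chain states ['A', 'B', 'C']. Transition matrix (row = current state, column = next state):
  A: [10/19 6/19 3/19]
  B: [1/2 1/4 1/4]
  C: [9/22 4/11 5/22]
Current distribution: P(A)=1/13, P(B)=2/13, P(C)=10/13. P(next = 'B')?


P(next=B) = Σᵢ P(now=i)×P(i→B)
= 1/13×6/19 + 2/13×1/4 + 10/13×4/11
= 6/247 + 1/26 + 40/143 = 1861/5434

P = 1861/5434 ≈ 0.3425


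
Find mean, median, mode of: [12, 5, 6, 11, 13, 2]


Sorted: [2, 5, 6, 11, 12, 13]
Mean = 49/6
Median = 17/2
Freq: {12: 1, 5: 1, 6: 1, 11: 1, 13: 1, 2: 1}
Mode: No mode

Mean=49/6, Median=17/2, Mode=No mode


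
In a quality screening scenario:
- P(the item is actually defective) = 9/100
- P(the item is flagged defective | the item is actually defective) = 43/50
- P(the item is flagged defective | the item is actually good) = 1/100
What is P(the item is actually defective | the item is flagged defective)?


Using Bayes' theorem:
P(A|B) = P(B|A)·P(A) / P(B)

P(the item is flagged defective) = 43/50 × 9/100 + 1/100 × 91/100
= 387/5000 + 91/10000 = 173/2000

P(the item is actually defective|the item is flagged defective) = (387/5000) / (173/2000) = 774/865

P(the item is actually defective|the item is flagged defective) = 774/865 ≈ 89.48%


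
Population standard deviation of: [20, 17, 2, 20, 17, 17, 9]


Mean = 102/7
  (20-102/7)²=1444/49
  (17-102/7)²=289/49
  (2-102/7)²=7744/49
  (20-102/7)²=1444/49
  (17-102/7)²=289/49
  (17-102/7)²=289/49
  (9-102/7)²=1521/49
Σ(x-μ)² = 1860/7
σ² = (1860/7)/7 = 1860/49

σ = √(1860/49) ≈ 6.1611


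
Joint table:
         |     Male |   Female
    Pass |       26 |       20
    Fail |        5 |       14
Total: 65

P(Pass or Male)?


P(Pass∨Male) = P(Pass) + P(Male) - P(Pass∧Male)
= (46 + 31 - 26)/65 = 51/65

P = 51/65 ≈ 78.46%


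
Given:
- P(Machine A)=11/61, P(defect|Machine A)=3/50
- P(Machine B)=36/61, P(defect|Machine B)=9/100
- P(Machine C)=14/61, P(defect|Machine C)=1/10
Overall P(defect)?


P(B) = Σ P(B|Aᵢ)×P(Aᵢ)
  3/50×11/61 = 33/3050
  9/100×36/61 = 81/1525
  1/10×14/61 = 7/305
Sum = 53/610

P(defect) = 53/610 ≈ 8.69%


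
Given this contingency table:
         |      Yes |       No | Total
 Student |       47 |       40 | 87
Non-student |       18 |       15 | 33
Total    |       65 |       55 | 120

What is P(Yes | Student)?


P(Yes | Student) = 47/(47+40) = 47/87

P(Yes|Student) = 47/87 ≈ 54.02%


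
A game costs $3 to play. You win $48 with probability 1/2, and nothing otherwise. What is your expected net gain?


E[gain] = (48-3)×1/2 + (-3)×1/2
= 45/2 - 3/2 = 21

Expected net gain = $21 ≈ $21.00


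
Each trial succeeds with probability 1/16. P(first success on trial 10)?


Geometric: P(X=10) = (1-p)^(k-1)×p = (15/16)^9×1/16 = 38443359375/1099511627776

P(X=10) = 38443359375/1099511627776 ≈ 3.50%


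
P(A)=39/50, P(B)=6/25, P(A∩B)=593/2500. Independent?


P(A)×P(B) = 117/625
P(A∩B) = 593/2500
Not equal → NOT independent

No, not independent


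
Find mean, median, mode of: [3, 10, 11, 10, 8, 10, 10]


Sorted: [3, 8, 10, 10, 10, 10, 11]
Mean = 62/7
Median = 10
Freq: {3: 1, 10: 4, 11: 1, 8: 1}
Mode: [10]

Mean=62/7, Median=10, Mode=10


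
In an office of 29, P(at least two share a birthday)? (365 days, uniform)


P(all different) = Π(365-i)/365 for i=0..28
= 0.319031
P(match) = 1 - 0.319031 = 0.680969

P ≈ 0.6810 ≈ 68.10%


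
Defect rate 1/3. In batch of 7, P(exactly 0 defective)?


Binomial: P(X=0) = C(7,0)×p^0×(1-p)^7
= 1 × 1 × 128/2187 = 128/2187

P(X=0) = 128/2187 ≈ 5.85%


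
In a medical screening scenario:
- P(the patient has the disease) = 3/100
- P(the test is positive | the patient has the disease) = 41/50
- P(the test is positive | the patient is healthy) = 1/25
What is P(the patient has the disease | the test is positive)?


Using Bayes' theorem:
P(A|B) = P(B|A)·P(A) / P(B)

P(the test is positive) = 41/50 × 3/100 + 1/25 × 97/100
= 123/5000 + 97/2500 = 317/5000

P(the patient has the disease|the test is positive) = (123/5000) / (317/5000) = 123/317

P(the patient has the disease|the test is positive) = 123/317 ≈ 38.80%


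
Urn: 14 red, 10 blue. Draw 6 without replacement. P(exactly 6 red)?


Hypergeometric: C(14,6)×C(10,0)/C(24,6)
= 3003×1/134596 = 39/1748

P(X=6) = 39/1748 ≈ 2.23%


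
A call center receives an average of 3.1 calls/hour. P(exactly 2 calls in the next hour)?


Poisson(λ=3.1): P(X=2) = e^(-λ)×λ^k/k!
= e^(-3.1) × 3.1^2 / 2!
≈ 0.04504920239 × 9.61 / 2 ≈ 0.216461

P(X=2) ≈ 0.216461 ≈ 21.65%


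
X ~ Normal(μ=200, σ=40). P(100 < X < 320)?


z₁=(100-200)/40=-2.5, z₂=(320-200)/40=3.0
P = Φ(3.0) - Φ(-2.5) = 0.998650 - 0.006210 = 0.992440 ≈ 0.9924

P(100 < X < 320) ≈ 0.9924


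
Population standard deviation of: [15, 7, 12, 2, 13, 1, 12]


Mean = 62/7
  (15-62/7)²=1849/49
  (7-62/7)²=169/49
  (12-62/7)²=484/49
  (2-62/7)²=2304/49
  (13-62/7)²=841/49
  (1-62/7)²=3025/49
  (12-62/7)²=484/49
Σ(x-μ)² = 1308/7
σ² = (1308/7)/7 = 1308/49

σ = √(1308/49) ≈ 5.1666


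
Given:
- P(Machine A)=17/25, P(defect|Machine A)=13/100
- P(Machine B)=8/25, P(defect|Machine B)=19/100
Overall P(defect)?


P(B) = Σ P(B|Aᵢ)×P(Aᵢ)
  13/100×17/25 = 221/2500
  19/100×8/25 = 38/625
Sum = 373/2500

P(defect) = 373/2500 ≈ 14.92%


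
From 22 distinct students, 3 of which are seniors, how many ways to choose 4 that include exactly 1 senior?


Choose 1 of the 3 seniors and 3 of the other 19 students:
C(3,1)×C(19,3) = 3×969 = 2907

2907


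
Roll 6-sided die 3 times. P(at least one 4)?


P(no 4)^3 = (5/6)^3 = 125/216
P(≥1) = 1 - 125/216 = 91/216

P = 91/216 ≈ 42.13%


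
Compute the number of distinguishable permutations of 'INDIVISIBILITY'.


Letters: 14, freq: {'I': 6, 'N': 1, 'D': 1, 'V': 1, 'S': 1, 'B': 1, 'L': 1, 'T': 1, 'Y': 1}
14!/(6!×1!×1!×1!×1!×1!×1!×1!×1!) = 87178291200/720 = 121080960

121080960


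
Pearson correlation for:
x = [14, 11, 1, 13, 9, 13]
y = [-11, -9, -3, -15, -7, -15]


n=6, Σx=61, Σy=-60, Σxy=-709, Σx²=737, Σy²=710
r = (6×(-709) - 61×(-60))/√((6×737 - 61²)(6×710 - (-60)²))
= -594/√(701×660) = -594/√462660 ≈ -594/680.1911 ≈ -0.8733

r ≈ -0.8733


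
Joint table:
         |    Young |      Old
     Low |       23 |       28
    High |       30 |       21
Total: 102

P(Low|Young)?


P(Low|Young) = 23/(23+30) = 23/53

P = 23/53 ≈ 43.40%


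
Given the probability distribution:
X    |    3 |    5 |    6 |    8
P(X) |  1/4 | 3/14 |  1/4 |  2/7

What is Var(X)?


E[X] = 157/28
E[X²] = 977/28
Var(X) = E[X²] - (E[X])² = 977/28 - 24649/784 = 2707/784

Var(X) = 2707/784 ≈ 3.4528


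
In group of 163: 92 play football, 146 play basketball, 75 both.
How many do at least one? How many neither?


|A∪B| = 92+146-75 = 163
Neither = 163-163 = 0

At least one: 163; Neither: 0


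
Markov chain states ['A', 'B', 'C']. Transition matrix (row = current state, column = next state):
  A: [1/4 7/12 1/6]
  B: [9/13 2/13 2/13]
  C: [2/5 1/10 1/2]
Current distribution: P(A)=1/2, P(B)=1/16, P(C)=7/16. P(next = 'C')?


P(next=C) = Σᵢ P(now=i)×P(i→C)
= 1/2×1/6 + 1/16×2/13 + 7/16×1/2
= 1/12 + 1/104 + 7/32 = 389/1248

P = 389/1248 ≈ 0.3117


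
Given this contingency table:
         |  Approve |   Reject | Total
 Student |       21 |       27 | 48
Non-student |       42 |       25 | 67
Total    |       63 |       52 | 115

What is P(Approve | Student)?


P(Approve | Student) = 21/(21+27) = 21/48 = 7/16

P(Approve|Student) = 7/16 ≈ 43.75%


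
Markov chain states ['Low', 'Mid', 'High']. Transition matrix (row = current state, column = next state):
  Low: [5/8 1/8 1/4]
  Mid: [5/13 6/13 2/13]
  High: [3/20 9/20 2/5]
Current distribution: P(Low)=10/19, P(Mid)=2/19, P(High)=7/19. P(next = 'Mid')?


P(next=Mid) = Σᵢ P(now=i)×P(i→Mid)
= 10/19×1/8 + 2/19×6/13 + 7/19×9/20
= 5/76 + 12/247 + 63/380 = 346/1235

P = 346/1235 ≈ 0.2802


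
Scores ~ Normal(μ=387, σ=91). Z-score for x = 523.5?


z = (x - μ)/σ = (523.5 - 387)/91 = 1.5

z = 1.5


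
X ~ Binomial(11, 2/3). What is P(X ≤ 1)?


P(X ≤ 1) = Σ P(X=i) for i=0..1
P(X=0) = 1/177147
P(X=1) = 22/177147
Sum = 23/177147

P(X ≤ 1) = 23/177147 ≈ 0.01%


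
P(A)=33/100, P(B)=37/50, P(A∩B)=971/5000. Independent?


P(A)×P(B) = 1221/5000
P(A∩B) = 971/5000
Not equal → NOT independent

No, not independent


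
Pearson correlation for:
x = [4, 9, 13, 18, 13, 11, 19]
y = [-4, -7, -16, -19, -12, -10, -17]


n=7, Σx=87, Σy=-85, Σxy=-1218, Σx²=1241, Σy²=1215
r = (7×(-1218) - 87×(-85))/√((7×1241 - 87²)(7×1215 - (-85)²))
= -1131/√(1118×1280) = -1131/√1431040 ≈ -1131/1196.2608 ≈ -0.9454

r ≈ -0.9454
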